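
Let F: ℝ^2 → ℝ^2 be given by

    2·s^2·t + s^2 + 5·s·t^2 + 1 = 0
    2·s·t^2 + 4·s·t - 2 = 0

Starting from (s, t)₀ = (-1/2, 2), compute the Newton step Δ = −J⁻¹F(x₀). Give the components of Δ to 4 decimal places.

(0.7823, 0.4194)

At (-1/2, 2): F = (-7.7500, -10.0000).
Jacobian J = [[4·s·t + 2·s + 5·t^2, 2·s^2 + 10·s·t], [2·t^2 + 4·t, 4·s·t + 4·s]].
At the point, J = [[15.0000, -9.5000], [16.0000, -6.0000]] (det J = 62.0000).
Solving J·Δ = −F gives Δ = (0.7823, 0.4194).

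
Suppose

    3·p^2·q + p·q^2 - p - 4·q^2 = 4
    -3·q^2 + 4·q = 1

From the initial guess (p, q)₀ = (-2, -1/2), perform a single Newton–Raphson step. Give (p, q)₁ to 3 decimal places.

At (-2, -1/2): F = (-9.500, -3.750).
Jacobian J = [[6·p·q + q^2 - 1, 3·p^2 + 2·p·q - 8·q], [0, -6·q + 4]].
At the point, J = [[5.250, 18.000], [0.000, 7.000]] (det J = 36.750).
Solving J·Δ = −F gives Δ = (-0.027, 0.536).
Then the next iterate is (p, q)₁ = (-2.027, 0.036).

(-2.027, 0.036)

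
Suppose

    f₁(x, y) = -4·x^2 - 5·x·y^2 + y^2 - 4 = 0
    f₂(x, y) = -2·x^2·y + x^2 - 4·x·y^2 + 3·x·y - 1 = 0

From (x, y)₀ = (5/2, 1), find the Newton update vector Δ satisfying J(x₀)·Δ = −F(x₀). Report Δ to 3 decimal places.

At (5/2, 1): F = (-40.500, -9.750).
Jacobian J = [[-8·x - 5·y^2, -10·x·y + 2·y], [-4·x·y + 2·x - 4·y^2 + 3·y, -2·x^2 - 8·x·y + 3·x]].
At the point, J = [[-25.000, -23.000], [-6.000, -25.000]] (det J = 487.000).
Solving J·Δ = −F gives Δ = (-1.619, -0.002).

(-1.619, -0.002)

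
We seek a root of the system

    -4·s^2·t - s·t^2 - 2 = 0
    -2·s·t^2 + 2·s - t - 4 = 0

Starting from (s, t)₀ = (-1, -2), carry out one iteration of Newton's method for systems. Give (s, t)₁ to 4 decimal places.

(-0.5606, -1.8485)

At (-1, -2): F = (10.0000, 4.0000).
Jacobian J = [[-8·s·t - t^2, -4·s^2 - 2·s·t], [-2·t^2 + 2, -4·s·t - 1]].
At the point, J = [[-20.0000, -8.0000], [-6.0000, -9.0000]] (det J = 132.0000).
Solving J·Δ = −F gives Δ = (0.4394, 0.1515).
Then the next iterate is (s, t)₁ = (-0.5606, -1.8485).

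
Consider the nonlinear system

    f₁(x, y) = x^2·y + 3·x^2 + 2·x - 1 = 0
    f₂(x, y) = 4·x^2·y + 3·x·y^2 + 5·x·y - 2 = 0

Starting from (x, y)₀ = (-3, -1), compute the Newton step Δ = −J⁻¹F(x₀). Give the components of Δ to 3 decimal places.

At (-3, -1): F = (11.000, -32.000).
Jacobian J = [[2·x·y + 6·x + 2, x^2], [8·x·y + 3·y^2 + 5·y, 4·x^2 + 6·x·y + 5·x]].
At the point, J = [[-10.000, 9.000], [22.000, 39.000]] (det J = -588.000).
Solving J·Δ = −F gives Δ = (1.219, 0.133).

(1.219, 0.133)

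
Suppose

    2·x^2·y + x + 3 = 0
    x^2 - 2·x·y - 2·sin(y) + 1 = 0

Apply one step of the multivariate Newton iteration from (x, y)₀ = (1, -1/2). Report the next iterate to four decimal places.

At (1, -1/2): F = (3.0000, 3.958851).
Jacobian J = [[4·x·y + 1, 2·x^2], [2·x - 2·y, -2·x - 2·cos(y)]].
At the point, J = [[-1.0000, 2.0000], [3.0000, -3.755165]] (det J = -2.244835).
Solving J·Δ = −F gives Δ = (-8.5455, -5.7727).
Then the next iterate is (x, y)₁ = (-7.5455, -6.2727).

(-7.5455, -6.2727)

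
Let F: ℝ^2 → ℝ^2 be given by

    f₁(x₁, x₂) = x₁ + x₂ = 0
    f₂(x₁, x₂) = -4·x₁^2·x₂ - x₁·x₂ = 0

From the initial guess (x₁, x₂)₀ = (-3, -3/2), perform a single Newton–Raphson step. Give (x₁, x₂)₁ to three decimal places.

(-69.000, 69.000)

At (-3, -3/2): F = (-4.500, 49.500).
Jacobian J = [[1, 1], [-8·x₁·x₂ - x₂, -4·x₁^2 - x₁]].
At the point, J = [[1.000, 1.000], [-34.500, -33.000]] (det J = 1.500).
Solving J·Δ = −F gives Δ = (-66.000, 70.500).
Then the next iterate is (x₁, x₂)₁ = (-69.000, 69.000).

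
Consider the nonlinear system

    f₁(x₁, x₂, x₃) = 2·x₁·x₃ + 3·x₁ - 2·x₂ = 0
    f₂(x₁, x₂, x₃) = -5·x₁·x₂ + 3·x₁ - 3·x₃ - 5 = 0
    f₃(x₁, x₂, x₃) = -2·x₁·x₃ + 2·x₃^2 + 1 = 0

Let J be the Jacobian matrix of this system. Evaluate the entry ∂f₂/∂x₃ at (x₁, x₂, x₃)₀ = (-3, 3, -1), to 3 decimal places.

∂f₂/∂x₃ = -3.
At (-3, 3, -1) this is -3.000.

-3.000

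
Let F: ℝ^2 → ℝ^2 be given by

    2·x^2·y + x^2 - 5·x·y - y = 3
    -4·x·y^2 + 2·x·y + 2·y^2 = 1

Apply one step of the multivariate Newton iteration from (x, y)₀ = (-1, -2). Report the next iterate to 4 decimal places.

(-0.3176, -1.4865)

At (-1, -2): F = (-14.0000, 27.0000).
Jacobian J = [[4·x·y + 2·x - 5·y, 2·x^2 - 5·x - 1], [-4·y^2 + 2·y, -8·x·y + 2·x + 4·y]].
At the point, J = [[16.0000, 6.0000], [-20.0000, -26.0000]] (det J = -296.0000).
Solving J·Δ = −F gives Δ = (0.6824, 0.5135).
Then the next iterate is (x, y)₁ = (-0.3176, -1.4865).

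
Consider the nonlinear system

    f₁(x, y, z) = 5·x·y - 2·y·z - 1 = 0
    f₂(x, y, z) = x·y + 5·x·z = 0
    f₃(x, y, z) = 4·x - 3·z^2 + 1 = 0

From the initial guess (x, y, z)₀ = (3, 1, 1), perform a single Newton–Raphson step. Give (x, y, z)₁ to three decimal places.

(0.294, 1.096, 0.863)

At (3, 1, 1): F = (12.000, 18.000, 10.000).
Jacobian J = [[5·y, 5·x - 2·z, -2·y], [y + 5·z, x, 5·x], [4, 0, -6·z]].
At the point, J = [[5.000, 13.000, -2.000], [6.000, 3.000, 15.000], [4.000, 0.000, -6.000]] (det J = 1182.000).
Solving J·Δ = −F gives Δ = (-2.706, 0.096, -0.137).
Then the next iterate is (x, y, z)₁ = (0.294, 1.096, 0.863).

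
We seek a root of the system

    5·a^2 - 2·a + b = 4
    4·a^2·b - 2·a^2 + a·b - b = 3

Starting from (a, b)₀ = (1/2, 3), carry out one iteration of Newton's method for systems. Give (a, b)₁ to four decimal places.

At (1/2, 3): F = (-0.7500, -2.0000).
Jacobian J = [[10·a - 2, 1], [8·a·b - 4·a + b, 4·a^2 + a - 1]].
At the point, J = [[3.0000, 1.0000], [13.0000, 0.5000]] (det J = -11.5000).
Solving J·Δ = −F gives Δ = (0.1413, 0.3261).
Then the next iterate is (a, b)₁ = (0.6413, 3.3261).

(0.6413, 3.3261)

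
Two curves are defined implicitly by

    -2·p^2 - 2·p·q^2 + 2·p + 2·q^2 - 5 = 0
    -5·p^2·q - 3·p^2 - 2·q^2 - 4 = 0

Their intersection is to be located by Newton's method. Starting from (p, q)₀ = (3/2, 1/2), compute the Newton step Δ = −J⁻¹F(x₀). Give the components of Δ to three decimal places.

At (3/2, 1/2): F = (-6.750, -16.875).
Jacobian J = [[-4·p - 2·q^2 + 2, -4·p·q + 4·q], [-10·p·q - 6·p, -5·p^2 - 4·q]].
At the point, J = [[-4.500, -1.000], [-16.500, -13.250]] (det J = 43.125).
Solving J·Δ = −F gives Δ = (-1.683, 0.822).

(-1.683, 0.822)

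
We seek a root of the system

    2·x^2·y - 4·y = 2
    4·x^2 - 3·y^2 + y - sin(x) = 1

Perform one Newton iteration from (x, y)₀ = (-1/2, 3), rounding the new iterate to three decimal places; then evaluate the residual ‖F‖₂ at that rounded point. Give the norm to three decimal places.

At (-1/2, 3): F = (-12.500, -23.52057).
Jacobian J = [[4·x·y, 2·x^2 - 4], [8·x - cos(x), -6·y + 1]].
At the point, J = [[-6.000, -3.500], [-4.87758, -17.000]] (det J = 84.92846).
Solving J·Δ = −F gives Δ = (-1.533, -0.944).
Then the next iterate is (x, y)₁ = (-2.033, 2.056).
Re-evaluating at (-2.033, 2.056): F = (6.77126, 5.80202), so ‖F‖₂ = 8.917.

8.917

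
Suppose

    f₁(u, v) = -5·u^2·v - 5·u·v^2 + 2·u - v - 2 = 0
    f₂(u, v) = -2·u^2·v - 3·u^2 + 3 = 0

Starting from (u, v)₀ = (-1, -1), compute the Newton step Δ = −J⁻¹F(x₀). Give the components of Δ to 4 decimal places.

At (-1, -1): F = (7.0000, 2.0000).
Jacobian J = [[-10·u·v - 5·v^2 + 2, -5·u^2 - 10·u·v - 1], [-4·u·v - 6·u, -2·u^2]].
At the point, J = [[-13.0000, -16.0000], [2.0000, -2.0000]] (det J = 58.0000).
Solving J·Δ = −F gives Δ = (-0.3103, 0.6897).

(-0.3103, 0.6897)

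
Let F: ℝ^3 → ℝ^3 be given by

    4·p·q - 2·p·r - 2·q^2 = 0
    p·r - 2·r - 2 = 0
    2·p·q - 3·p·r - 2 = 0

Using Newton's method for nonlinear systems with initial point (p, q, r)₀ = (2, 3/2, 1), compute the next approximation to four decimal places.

At (2, 3/2, 1): F = (3.5000, -2.0000, -2.0000).
Jacobian J = [[4·q - 2·r, 4·p - 4·q, -2·p], [r, 0, p - 2], [2·q - 3·r, 2·p, -3·p]].
At the point, J = [[4.0000, 2.0000, -4.0000], [1.0000, 0.0000, 0.0000], [0.0000, 4.0000, -6.0000]] (det J = -4.0000).
Solving J·Δ = −F gives Δ = (2.0000, 19.2500, 12.5000).
Then the next iterate is (p, q, r)₁ = (4.0000, 20.7500, 13.5000).

(4.0000, 20.7500, 13.5000)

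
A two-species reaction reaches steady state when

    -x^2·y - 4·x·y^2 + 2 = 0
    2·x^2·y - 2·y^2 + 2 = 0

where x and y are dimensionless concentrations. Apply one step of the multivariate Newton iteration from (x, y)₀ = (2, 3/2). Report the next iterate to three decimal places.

At (2, 3/2): F = (-22.000, 9.500).
Jacobian J = [[-2·x·y - 4·y^2, -x^2 - 8·x·y], [4·x·y, 2·x^2 - 4·y]].
At the point, J = [[-15.000, -28.000], [12.000, 2.000]] (det J = 306.000).
Solving J·Δ = −F gives Δ = (-0.725, -0.397).
Then the next iterate is (x, y)₁ = (1.275, 1.103).

(1.275, 1.103)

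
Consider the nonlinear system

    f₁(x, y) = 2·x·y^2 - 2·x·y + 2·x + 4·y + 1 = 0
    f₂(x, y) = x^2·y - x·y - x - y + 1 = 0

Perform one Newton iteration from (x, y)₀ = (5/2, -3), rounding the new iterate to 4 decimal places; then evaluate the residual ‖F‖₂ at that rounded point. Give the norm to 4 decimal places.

16.4905

At (5/2, -3): F = (54.0000, -9.7500).
Jacobian J = [[2·y^2 - 2·y + 2, 4·x·y - 2·x + 4], [2·x·y - y - 1, x^2 - x - 1]].
At the point, J = [[26.0000, -31.0000], [-13.0000, 2.7500]] (det J = -331.5000).
Solving J·Δ = −F gives Δ = (-0.4638, 1.3529).
Then the next iterate is (x, y)₁ = (2.0362, -1.6471).
Re-evaluating at (2.0362, -1.6471): F = (16.239820, -2.864333), so ‖F‖₂ = 16.4905.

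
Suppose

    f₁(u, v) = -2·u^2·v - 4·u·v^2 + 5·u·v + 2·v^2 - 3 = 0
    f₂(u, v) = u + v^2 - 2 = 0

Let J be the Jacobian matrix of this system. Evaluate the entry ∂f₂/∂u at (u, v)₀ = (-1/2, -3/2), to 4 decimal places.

1.0000

∂f₂/∂u = 1.
At (-1/2, -3/2) this is 1.0000.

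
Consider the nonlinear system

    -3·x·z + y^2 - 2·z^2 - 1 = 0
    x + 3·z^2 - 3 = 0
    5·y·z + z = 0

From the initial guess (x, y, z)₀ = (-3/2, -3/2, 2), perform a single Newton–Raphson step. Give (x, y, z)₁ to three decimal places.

(-1.183, -0.623, 1.349)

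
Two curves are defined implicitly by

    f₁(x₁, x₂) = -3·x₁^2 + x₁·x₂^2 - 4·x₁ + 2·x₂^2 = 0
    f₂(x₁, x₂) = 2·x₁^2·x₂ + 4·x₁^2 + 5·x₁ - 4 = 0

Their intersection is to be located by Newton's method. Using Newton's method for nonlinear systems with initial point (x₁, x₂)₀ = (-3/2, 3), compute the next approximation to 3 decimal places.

(-1.383, 1.205)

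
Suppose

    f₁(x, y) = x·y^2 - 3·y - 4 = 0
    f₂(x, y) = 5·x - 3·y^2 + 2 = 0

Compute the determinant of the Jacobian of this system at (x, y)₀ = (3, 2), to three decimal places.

J = [[y^2, 2·x·y - 3], [5, -6·y]].
At the point, J = [[4.000, 9.000], [5.000, -12.000]].
det J = -93.000.

-93.000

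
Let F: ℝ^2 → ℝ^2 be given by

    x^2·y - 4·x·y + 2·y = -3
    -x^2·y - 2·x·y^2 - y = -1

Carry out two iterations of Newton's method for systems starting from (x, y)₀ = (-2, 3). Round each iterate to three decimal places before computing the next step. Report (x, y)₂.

(4.632, 13.004)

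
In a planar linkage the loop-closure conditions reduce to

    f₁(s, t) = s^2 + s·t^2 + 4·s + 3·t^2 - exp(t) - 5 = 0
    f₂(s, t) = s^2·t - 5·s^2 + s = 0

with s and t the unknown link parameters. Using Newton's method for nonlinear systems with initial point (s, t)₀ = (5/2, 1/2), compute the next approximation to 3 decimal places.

At (5/2, 1/2): F = (10.97628, -25.625).
Jacobian J = [[2·s + t^2 + 4, 2·s·t + 6·t - exp(t)], [2·s·t - 10·s + 1, s^2]].
At the point, J = [[9.250, 3.85128], [-21.500, 6.250]] (det J = 140.61499).
Solving J·Δ = −F gives Δ = (-1.190, 0.007).
Then the next iterate is (s, t)₁ = (1.310, 0.507).

(1.310, 0.507)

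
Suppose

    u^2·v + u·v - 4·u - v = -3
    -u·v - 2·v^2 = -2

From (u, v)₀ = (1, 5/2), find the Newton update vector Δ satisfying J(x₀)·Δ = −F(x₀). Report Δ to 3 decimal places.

(-0.097, -1.160)

At (1, 5/2): F = (1.500, -13.000).
Jacobian J = [[2·u·v + v - 4, u^2 + u - 1], [-v, -u - 4·v]].
At the point, J = [[3.500, 1.000], [-2.500, -11.000]] (det J = -36.000).
Solving J·Δ = −F gives Δ = (-0.097, -1.160).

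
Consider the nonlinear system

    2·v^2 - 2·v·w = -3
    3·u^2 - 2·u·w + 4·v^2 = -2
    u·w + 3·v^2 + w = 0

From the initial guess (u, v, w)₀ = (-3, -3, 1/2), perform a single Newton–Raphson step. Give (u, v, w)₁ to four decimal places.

At (-3, -3, 1/2): F = (24.0000, 68.0000, 26.0000).
Jacobian J = [[0, 4·v - 2·w, -2·v], [6·u - 2·w, 8·v, -2·u], [w, 6·v, u + 1]].
At the point, J = [[0.0000, -13.0000, 6.0000], [-19.0000, -24.0000, 6.0000], [0.5000, -18.0000, -2.0000]] (det J = 2579.0000).
Solving J·Δ = −F gives Δ = (1.4161, 1.5541, -0.6328).
Then the next iterate is (u, v, w)₁ = (-1.5839, -1.4459, -0.1328).

(-1.5839, -1.4459, -0.1328)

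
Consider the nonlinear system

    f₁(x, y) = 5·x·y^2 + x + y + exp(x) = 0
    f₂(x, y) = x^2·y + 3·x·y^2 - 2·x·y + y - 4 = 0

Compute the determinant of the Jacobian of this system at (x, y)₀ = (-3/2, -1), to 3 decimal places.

-33.097

J = [[5·y^2 + exp(x) + 1, 10·x·y + 1], [2·x·y + 3·y^2 - 2·y, x^2 + 6·x·y - 2·x + 1]].
At the point, J = [[6.22313, 16.000], [8.000, 15.250]].
det J = -33.097.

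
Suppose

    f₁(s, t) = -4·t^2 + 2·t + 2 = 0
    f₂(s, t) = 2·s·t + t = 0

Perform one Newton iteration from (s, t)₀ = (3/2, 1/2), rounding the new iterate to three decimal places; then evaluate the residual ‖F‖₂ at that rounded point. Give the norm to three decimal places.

12.649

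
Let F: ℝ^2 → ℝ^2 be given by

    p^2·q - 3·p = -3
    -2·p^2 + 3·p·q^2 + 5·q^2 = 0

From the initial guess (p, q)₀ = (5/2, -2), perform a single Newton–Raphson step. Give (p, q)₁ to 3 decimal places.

(1.534, -1.289)

At (5/2, -2): F = (-17.000, 37.500).
Jacobian J = [[2·p·q - 3, p^2], [-4·p + 3·q^2, 6·p·q + 10·q]].
At the point, J = [[-13.000, 6.250], [2.000, -50.000]] (det J = 637.500).
Solving J·Δ = −F gives Δ = (-0.966, 0.711).
Then the next iterate is (p, q)₁ = (1.534, -1.289).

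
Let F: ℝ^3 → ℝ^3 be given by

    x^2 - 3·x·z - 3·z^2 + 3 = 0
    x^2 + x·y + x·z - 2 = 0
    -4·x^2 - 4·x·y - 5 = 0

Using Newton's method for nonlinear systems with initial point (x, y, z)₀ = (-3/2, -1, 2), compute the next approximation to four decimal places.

(0.2632, -2.3684, 0.1842)

At (-3/2, -1, 2): F = (2.2500, -1.2500, -20.0000).
Jacobian J = [[2·x - 3·z, 0, -3·x - 6·z], [2·x + y + z, x, x], [-8·x - 4·y, -4·x, 0]].
At the point, J = [[-9.0000, 0.0000, -7.5000], [-2.0000, -1.5000, -1.5000], [16.0000, 6.0000, 0.0000]] (det J = -171.0000).
Solving J·Δ = −F gives Δ = (1.7632, -1.3684, -1.8158).
Then the next iterate is (x, y, z)₁ = (0.2632, -2.3684, 0.1842).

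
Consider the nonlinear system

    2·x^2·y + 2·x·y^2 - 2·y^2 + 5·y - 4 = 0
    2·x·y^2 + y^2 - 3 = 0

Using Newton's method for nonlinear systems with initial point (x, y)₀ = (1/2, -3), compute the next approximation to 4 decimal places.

(1.0171, -0.9744)

At (1/2, -3): F = (-29.5000, 15.0000).
Jacobian J = [[4·x·y + 2·y^2, 2·x^2 + 4·x·y - 4·y + 5], [2·y^2, 4·x·y + 2·y]].
At the point, J = [[12.0000, 11.5000], [18.0000, -12.0000]] (det J = -351.0000).
Solving J·Δ = −F gives Δ = (0.5171, 2.0256).
Then the next iterate is (x, y)₁ = (1.0171, -0.9744).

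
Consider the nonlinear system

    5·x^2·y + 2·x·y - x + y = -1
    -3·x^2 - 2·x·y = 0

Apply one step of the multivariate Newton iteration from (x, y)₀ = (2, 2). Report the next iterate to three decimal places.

(0.667, 2.333)

At (2, 2): F = (49.000, -20.000).
Jacobian J = [[10·x·y + 2·y - 1, 5·x^2 + 2·x + 1], [-6·x - 2·y, -2·x]].
At the point, J = [[43.000, 25.000], [-16.000, -4.000]] (det J = 228.000).
Solving J·Δ = −F gives Δ = (-1.333, 0.333).
Then the next iterate is (x, y)₁ = (0.667, 2.333).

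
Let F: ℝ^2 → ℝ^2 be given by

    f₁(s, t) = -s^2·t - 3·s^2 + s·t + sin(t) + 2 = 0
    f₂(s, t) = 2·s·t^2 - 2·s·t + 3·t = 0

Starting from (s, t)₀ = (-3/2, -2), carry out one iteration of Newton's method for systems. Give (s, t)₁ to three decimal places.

At (-3/2, -2): F = (1.84070, -24.000).
Jacobian J = [[-2·s·t - 6·s + t, -s^2 + s + cos(t)], [2·t^2 - 2·t, 4·s·t - 2·s + 3]].
At the point, J = [[1.000, -4.16615], [12.000, 18.000]] (det J = 67.99376).
Solving J·Δ = −F gives Δ = (0.983, 0.678).
Then the next iterate is (s, t)₁ = (-0.517, -1.322).

(-0.517, -1.322)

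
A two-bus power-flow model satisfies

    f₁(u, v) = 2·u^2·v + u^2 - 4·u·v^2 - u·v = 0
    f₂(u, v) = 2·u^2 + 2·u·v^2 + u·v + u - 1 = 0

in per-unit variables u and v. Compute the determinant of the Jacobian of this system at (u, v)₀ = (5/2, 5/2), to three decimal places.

J = [[4·u·v + 2·u - 4·v^2 - v, 2·u^2 - 8·u·v - u], [4·u + 2·v^2 + v + 1, 4·u·v + u]].
At the point, J = [[2.500, -40.000], [26.000, 27.500]].
det J = 1108.750.

1108.750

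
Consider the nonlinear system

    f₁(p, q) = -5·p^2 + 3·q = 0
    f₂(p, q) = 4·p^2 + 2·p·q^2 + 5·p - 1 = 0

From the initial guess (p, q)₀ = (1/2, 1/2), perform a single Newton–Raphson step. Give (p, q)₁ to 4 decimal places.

At (1/2, 1/2): F = (0.2500, 2.7500).
Jacobian J = [[-10·p, 3], [8·p + 2·q^2 + 5, 4·p·q]].
At the point, J = [[-5.0000, 3.0000], [9.5000, 1.0000]] (det J = -33.5000).
Solving J·Δ = −F gives Δ = (-0.2388, -0.4813).
Then the next iterate is (p, q)₁ = (0.2612, 0.0187).

(0.2612, 0.0187)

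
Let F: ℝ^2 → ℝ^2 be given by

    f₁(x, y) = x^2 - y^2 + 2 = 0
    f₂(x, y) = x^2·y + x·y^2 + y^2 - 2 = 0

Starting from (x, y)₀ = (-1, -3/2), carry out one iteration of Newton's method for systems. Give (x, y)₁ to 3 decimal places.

At (-1, -3/2): F = (0.750, -3.500).
Jacobian J = [[2·x, -2·y], [2·x·y + y^2, x^2 + 2·x·y + 2·y]].
At the point, J = [[-2.000, 3.000], [5.250, 1.000]] (det J = -17.750).
Solving J·Δ = −F gives Δ = (0.634, 0.173).
Then the next iterate is (x, y)₁ = (-0.366, -1.327).

(-0.366, -1.327)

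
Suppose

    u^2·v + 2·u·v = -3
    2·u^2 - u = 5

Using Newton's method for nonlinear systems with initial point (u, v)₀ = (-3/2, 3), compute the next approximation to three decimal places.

At (-3/2, 3): F = (0.750, 1.000).
Jacobian J = [[2·u·v + 2·v, u^2 + 2·u], [4·u - 1, 0]].
At the point, J = [[-3.000, -0.750], [-7.000, 0.000]] (det J = -5.250).
Solving J·Δ = −F gives Δ = (0.143, 0.429).
Then the next iterate is (u, v)₁ = (-1.357, 3.429).

(-1.357, 3.429)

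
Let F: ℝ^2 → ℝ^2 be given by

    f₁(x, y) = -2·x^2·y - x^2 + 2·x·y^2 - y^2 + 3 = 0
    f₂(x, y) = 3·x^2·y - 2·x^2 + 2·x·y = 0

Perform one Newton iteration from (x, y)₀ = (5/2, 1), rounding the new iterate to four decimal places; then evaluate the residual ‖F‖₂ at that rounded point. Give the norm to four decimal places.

At (5/2, 1): F = (-11.7500, 11.2500).
Jacobian J = [[-4·x·y - 2·x + 2·y^2, -2·x^2 + 4·x·y - 2·y], [6·x·y - 4·x + 2·y, 3·x^2 + 2·x]].
At the point, J = [[-13.0000, -4.5000], [7.0000, 23.7500]] (det J = -277.2500).
Solving J·Δ = −F gives Δ = (-0.8239, -0.2308).
Then the next iterate is (x, y)₁ = (1.6761, 0.7692).
Re-evaluating at (1.6761, 0.7692): F = (-2.739433, 3.442656), so ‖F‖₂ = 4.3996.

4.3996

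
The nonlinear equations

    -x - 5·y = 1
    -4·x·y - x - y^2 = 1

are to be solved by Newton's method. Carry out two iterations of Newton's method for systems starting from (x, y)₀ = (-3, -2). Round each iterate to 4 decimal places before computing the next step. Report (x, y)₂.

(-3.1482, 0.4296)

At (-3, -2): F = (12.0000, -26.0000).
Jacobian J = [[-1, -5], [-4·y - 1, -4·x - 2·y]].
At the point, J = [[-1.0000, -5.0000], [7.0000, 16.0000]] (det J = 19.0000).
Solving J·Δ = −F gives Δ = (-3.2632, 3.0526).
Then the next iterate is (x, y)₁ = (-6.2632, 1.0526).
Round to (-6.2632, 1.0526) and repeat: F = (0.0002, 30.525811), J = [[-1.0000, -5.0000], [-5.2104, 22.9476]].
Δ = (3.1150, -0.6230), so (x, y)₂ = (-3.1482, 0.4296).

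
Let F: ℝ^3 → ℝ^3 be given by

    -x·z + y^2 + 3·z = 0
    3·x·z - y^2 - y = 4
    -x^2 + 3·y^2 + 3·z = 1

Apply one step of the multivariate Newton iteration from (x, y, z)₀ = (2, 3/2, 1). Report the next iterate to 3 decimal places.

At (2, 3/2, 1): F = (3.250, -1.750, 4.750).
Jacobian J = [[-z, 2·y, -x + 3], [3·z, -2·y - 1, 3·x], [-2·x, 6·y, 3]].
At the point, J = [[-1.000, 3.000, 1.000], [3.000, -4.000, 6.000], [-4.000, 9.000, 3.000]] (det J = -22.000).
Solving J·Δ = −F gives Δ = (-5.000, -3.011, 0.784).
Then the next iterate is (x, y, z)₁ = (-3.000, -1.511, 1.784).

(-3.000, -1.511, 1.784)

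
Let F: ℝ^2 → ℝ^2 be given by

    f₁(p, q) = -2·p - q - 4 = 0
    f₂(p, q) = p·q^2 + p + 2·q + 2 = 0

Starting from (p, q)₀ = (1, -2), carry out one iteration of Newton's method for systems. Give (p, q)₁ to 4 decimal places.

(-0.2222, -3.5556)

At (1, -2): F = (-4.0000, 3.0000).
Jacobian J = [[-2, -1], [q^2 + 1, 2·p·q + 2]].
At the point, J = [[-2.0000, -1.0000], [5.0000, -2.0000]] (det J = 9.0000).
Solving J·Δ = −F gives Δ = (-1.2222, -1.5556).
Then the next iterate is (p, q)₁ = (-0.2222, -3.5556).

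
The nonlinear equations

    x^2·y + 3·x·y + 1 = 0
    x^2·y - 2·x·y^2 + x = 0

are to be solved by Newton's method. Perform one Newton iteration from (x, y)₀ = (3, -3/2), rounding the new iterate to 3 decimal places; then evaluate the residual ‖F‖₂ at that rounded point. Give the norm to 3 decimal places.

At (3, -3/2): F = (-26.000, -24.000).
Jacobian J = [[2·x·y + 3·y, x^2 + 3·x], [2·x·y - 2·y^2 + 1, x^2 - 4·x·y]].
At the point, J = [[-13.500, 18.000], [-12.500, 27.000]] (det J = -139.500).
Solving J·Δ = −F gives Δ = (-1.935, -0.007).
Then the next iterate is (x, y)₁ = (1.065, -1.507).
Re-evaluating at (1.065, -1.507): F = (-5.52414, -5.48161), so ‖F‖₂ = 7.782.

7.782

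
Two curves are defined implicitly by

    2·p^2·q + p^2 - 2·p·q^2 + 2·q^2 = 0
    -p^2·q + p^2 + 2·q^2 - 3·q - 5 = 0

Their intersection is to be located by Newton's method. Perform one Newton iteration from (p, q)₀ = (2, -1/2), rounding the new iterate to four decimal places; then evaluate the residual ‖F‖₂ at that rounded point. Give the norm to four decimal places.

0.3795

At (2, -1/2): F = (-0.5000, 3.0000).
Jacobian J = [[4·p·q + 2·p - 2·q^2, 2·p^2 - 4·p·q + 4·q], [-2·p·q + 2·p, -p^2 + 4·q - 3]].
At the point, J = [[-0.5000, 10.0000], [6.0000, -9.0000]] (det J = -55.5000).
Solving J·Δ = −F gives Δ = (-0.4595, 0.0270).
Then the next iterate is (p, q)₁ = (1.5405, -0.4730).
Re-evaluating at (1.5405, -0.4730): F = (-0.113701, 0.362094), so ‖F‖₂ = 0.3795.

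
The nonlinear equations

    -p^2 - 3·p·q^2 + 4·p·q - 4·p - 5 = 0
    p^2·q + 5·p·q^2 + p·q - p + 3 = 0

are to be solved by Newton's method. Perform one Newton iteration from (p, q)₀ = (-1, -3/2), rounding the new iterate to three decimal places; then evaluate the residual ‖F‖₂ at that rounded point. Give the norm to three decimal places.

5.293

At (-1, -3/2): F = (10.750, -7.250).
Jacobian J = [[-2·p - 3·q^2 + 4·q - 4, -6·p·q + 4·p], [2·p·q + 5·q^2 + q - 1, p^2 + 10·p·q + p]].
At the point, J = [[-14.750, -13.000], [11.750, 15.000]] (det J = -68.500).
Solving J·Δ = −F gives Δ = (0.978, -0.283).
Then the next iterate is (p, q)₁ = (-0.022, -1.783).
Re-evaluating at (-0.022, -1.783): F = (-4.54576, 2.71066), so ‖F‖₂ = 5.293.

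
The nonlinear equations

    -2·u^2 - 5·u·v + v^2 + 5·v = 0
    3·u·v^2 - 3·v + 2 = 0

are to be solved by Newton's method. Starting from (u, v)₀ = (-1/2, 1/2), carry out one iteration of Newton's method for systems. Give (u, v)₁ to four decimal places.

(-4.5758, -0.1515)

At (-1/2, 1/2): F = (3.5000, 0.1250).
Jacobian J = [[-4·u - 5·v, -5·u + 2·v + 5], [3·v^2, 6·u·v - 3]].
At the point, J = [[-0.5000, 8.5000], [0.7500, -4.5000]] (det J = -4.1250).
Solving J·Δ = −F gives Δ = (-4.0758, -0.6515).
Then the next iterate is (u, v)₁ = (-4.5758, -0.1515).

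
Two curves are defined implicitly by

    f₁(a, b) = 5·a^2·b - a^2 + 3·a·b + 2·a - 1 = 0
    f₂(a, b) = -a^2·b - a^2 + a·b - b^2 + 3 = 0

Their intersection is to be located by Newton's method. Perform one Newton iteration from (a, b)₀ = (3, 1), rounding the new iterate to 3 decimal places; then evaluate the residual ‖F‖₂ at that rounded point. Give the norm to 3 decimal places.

At (3, 1): F = (50.000, -13.000).
Jacobian J = [[10·a·b - 2·a + 3·b + 2, 5·a^2 + 3·a], [-2·a·b - 2·a + b, -a^2 + a - 2·b]].
At the point, J = [[29.000, 54.000], [-11.000, -8.000]] (det J = 362.000).
Solving J·Δ = −F gives Δ = (-0.834, -0.478).
Then the next iterate is (a, b)₁ = (2.166, 0.522).
Re-evaluating at (2.166, 0.522): F = (14.27736, -3.28238), so ‖F‖₂ = 14.650.

14.650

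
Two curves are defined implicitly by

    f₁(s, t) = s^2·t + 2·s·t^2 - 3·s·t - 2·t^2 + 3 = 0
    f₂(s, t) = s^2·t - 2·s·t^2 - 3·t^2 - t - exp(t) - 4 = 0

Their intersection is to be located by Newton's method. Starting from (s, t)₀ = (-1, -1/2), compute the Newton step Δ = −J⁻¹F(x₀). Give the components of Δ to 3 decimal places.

(13.779, -5.167)

At (-1, -1/2): F = (0.000, -4.85653).
Jacobian J = [[2·s·t + 2·t^2 - 3·t, s^2 + 4·s·t - 3·s - 4·t], [2·s·t - 2·t^2, s^2 - 4·s·t - 6·t - exp(t) - 1]].
At the point, J = [[3.000, 8.000], [0.500, 0.39347]] (det J = -2.81959).
Solving J·Δ = −F gives Δ = (13.779, -5.167).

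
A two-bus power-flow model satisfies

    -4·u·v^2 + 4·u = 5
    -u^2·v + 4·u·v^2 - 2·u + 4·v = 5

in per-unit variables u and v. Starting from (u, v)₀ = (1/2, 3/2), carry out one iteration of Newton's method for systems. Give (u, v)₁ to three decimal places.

(-2.571, 2.810)

At (1/2, 3/2): F = (-7.500, 4.125).
Jacobian J = [[-4·v^2 + 4, -8·u·v], [-2·u·v + 4·v^2 - 2, -u^2 + 8·u·v + 4]].
At the point, J = [[-5.000, -6.000], [5.500, 9.750]] (det J = -15.750).
Solving J·Δ = −F gives Δ = (-3.071, 1.310).
Then the next iterate is (u, v)₁ = (-2.571, 2.810).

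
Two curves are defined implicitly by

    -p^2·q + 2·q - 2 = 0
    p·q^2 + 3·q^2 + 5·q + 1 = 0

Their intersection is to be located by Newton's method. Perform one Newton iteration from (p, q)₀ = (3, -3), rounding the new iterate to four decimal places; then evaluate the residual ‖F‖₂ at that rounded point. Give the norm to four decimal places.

11.8256

At (3, -3): F = (19.0000, 40.0000).
Jacobian J = [[-2·p·q, -p^2 + 2], [q^2, 2·p·q + 6·q + 5]].
At the point, J = [[18.0000, -7.0000], [9.0000, -31.0000]] (det J = -495.0000).
Solving J·Δ = −F gives Δ = (-0.6242, 1.1091).
Then the next iterate is (p, q)₁ = (2.3758, -1.8909).
Re-evaluating at (2.3758, -1.8909): F = (4.891244, 10.766688), so ‖F‖₂ = 11.8256.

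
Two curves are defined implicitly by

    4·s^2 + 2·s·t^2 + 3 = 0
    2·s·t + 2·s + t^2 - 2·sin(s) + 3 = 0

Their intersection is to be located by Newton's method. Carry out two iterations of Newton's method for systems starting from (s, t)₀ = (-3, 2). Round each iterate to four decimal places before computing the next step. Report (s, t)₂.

(-1.4799, 1.9566)

At (-3, 2): F = (15.0000, -10.717760).
Jacobian J = [[8·s + 2·t^2, 4·s·t], [2·t - 2·cos(s) + 2, 2·s + 2·t]].
At the point, J = [[-16.0000, -24.0000], [7.979985, -2.0000]] (det J = 223.519640).
Solving J·Δ = −F gives Δ = (1.2850, -0.2317).
Then the next iterate is (s, t)₁ = (-1.7150, 1.7683).
Round to (-1.7150, 1.7683) and repeat: F = (4.039685, -1.389143), J = [[-7.466230, -12.130538], [5.824009, 0.1066]].
Δ = (0.2351, 0.1883), so (s, t)₂ = (-1.4799, 1.9566).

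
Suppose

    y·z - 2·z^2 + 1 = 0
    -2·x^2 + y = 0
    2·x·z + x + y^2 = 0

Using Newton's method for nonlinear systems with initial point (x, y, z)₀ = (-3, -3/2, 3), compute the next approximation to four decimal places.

(-1.4120, -1.0565, 1.5060)

At (-3, -3/2, 3): F = (-21.5000, -19.5000, -18.7500).
Jacobian J = [[0, z, y - 4·z], [-4·x, 1, 0], [2·z + 1, 2·y, 2·x]].
At the point, J = [[0.0000, 3.0000, -13.5000], [12.0000, 1.0000, 0.0000], [7.0000, -3.0000, -6.0000]] (det J = 796.5000).
Solving J·Δ = −F gives Δ = (1.5880, 0.4435, -1.4940).
Then the next iterate is (x, y, z)₁ = (-1.4120, -1.0565, 1.5060).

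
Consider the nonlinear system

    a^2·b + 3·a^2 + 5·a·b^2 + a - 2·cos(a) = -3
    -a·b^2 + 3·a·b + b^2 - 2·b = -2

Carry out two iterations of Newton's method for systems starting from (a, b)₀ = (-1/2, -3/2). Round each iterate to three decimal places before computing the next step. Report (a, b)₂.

At (-1/2, -3/2): F = (-4.50517, 10.625).
Jacobian J = [[2·a·b + 6·a + 5·b^2 + 2·sin(a) + 1, a^2 + 10·a·b], [-b^2 + 3·b, -2·a·b + 3·a + 2·b - 2]].
At the point, J = [[9.79115, 7.750], [-6.750, -8.000]] (det J = -26.01669).
Solving J·Δ = −F gives Δ = (-1.780, 2.830).
Then the next iterate is (a, b)₁ = (-2.280, 1.330).
Round to (-2.280, 1.330) and repeat: F = (4.36607, -3.95521), J = [[-11.41806, -25.12560], [2.22110, -0.11520]].
Δ = (1.749, -0.621), so (a, b)₂ = (-0.531, 0.709).

(-0.531, 0.709)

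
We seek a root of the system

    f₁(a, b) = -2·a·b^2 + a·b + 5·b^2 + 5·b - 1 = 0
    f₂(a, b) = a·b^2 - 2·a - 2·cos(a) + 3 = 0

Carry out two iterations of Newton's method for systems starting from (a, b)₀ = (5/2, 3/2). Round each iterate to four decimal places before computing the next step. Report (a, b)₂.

(2.2138, 0.0143)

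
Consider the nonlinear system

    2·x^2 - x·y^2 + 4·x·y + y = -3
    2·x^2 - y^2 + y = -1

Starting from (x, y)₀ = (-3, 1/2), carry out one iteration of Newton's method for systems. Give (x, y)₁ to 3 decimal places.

At (-3, 1/2): F = (16.250, 19.250).
Jacobian J = [[4·x - y^2 + 4·y, -2·x·y + 4·x + 1], [4·x, -2·y + 1]].
At the point, J = [[-10.250, -8.000], [-12.000, 0.000]] (det J = -96.000).
Solving J·Δ = −F gives Δ = (1.604, -0.024).
Then the next iterate is (x, y)₁ = (-1.396, 0.476).

(-1.396, 0.476)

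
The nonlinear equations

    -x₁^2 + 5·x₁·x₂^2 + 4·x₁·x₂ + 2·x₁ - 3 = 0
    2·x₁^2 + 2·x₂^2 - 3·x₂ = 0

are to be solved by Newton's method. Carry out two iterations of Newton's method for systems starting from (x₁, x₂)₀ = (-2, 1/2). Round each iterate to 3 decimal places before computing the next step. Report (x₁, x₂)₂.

(-0.144, -0.558)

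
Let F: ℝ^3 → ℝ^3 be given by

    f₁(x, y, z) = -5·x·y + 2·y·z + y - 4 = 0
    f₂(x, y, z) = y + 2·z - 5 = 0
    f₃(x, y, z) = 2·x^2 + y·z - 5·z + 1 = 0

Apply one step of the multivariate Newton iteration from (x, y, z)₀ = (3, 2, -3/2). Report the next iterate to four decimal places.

(1.7917, 1.2675, 1.8662)

At (3, 2, -3/2): F = (-38.0000, -6.0000, 23.5000).
Jacobian J = [[-5·y, -5·x + 2·z + 1, 2·y], [0, 1, 2], [4·x, z, y - 5]].
At the point, J = [[-10.0000, -17.0000, 4.0000], [0.0000, 1.0000, 2.0000], [12.0000, -1.5000, -3.0000]] (det J = -456.0000).
Solving J·Δ = −F gives Δ = (-1.2083, -0.7325, 3.3662).
Then the next iterate is (x, y, z)₁ = (1.7917, 1.2675, 1.8662).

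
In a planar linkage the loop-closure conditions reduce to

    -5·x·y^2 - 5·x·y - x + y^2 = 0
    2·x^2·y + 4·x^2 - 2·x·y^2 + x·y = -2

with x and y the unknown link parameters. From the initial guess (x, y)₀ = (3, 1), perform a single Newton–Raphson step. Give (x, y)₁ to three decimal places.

(1.584, 0.618)

At (3, 1): F = (-32.000, 53.000).
Jacobian J = [[-5·y^2 - 5·y - 1, -10·x·y - 5·x + 2·y], [4·x·y + 8·x - 2·y^2 + y, 2·x^2 - 4·x·y + x]].
At the point, J = [[-11.000, -43.000], [35.000, 9.000]] (det J = 1406.000).
Solving J·Δ = −F gives Δ = (-1.416, -0.382).
Then the next iterate is (x, y)₁ = (1.584, 0.618).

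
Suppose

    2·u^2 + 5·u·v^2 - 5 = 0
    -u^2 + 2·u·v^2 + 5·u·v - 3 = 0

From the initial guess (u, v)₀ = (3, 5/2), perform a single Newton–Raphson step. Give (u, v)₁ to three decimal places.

(2.849, 1.164)

At (3, 5/2): F = (106.750, 63.000).
Jacobian J = [[4·u + 5·v^2, 10·u·v], [-2·u + 2·v^2 + 5·v, 4·u·v + 5·u]].
At the point, J = [[43.250, 75.000], [19.000, 45.000]] (det J = 521.250).
Solving J·Δ = −F gives Δ = (-0.151, -1.336).
Then the next iterate is (u, v)₁ = (2.849, 1.164).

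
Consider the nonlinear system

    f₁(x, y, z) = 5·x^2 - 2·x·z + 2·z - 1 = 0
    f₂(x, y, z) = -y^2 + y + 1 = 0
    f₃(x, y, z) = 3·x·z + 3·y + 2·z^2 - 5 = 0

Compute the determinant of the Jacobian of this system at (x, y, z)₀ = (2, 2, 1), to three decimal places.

-558.000

J = [[10·x - 2·z, 0, -2·x + 2], [0, -2·y + 1, 0], [3·z, 3, 3·x + 4·z]].
At the point, J = [[18.000, 0.000, -2.000], [0.000, -3.000, 0.000], [3.000, 3.000, 10.000]].
det J = -558.000.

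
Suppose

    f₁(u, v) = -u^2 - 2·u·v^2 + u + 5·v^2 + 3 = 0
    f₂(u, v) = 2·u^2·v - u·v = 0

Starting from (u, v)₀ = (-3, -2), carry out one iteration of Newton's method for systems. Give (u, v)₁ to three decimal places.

(-2.009, -1.227)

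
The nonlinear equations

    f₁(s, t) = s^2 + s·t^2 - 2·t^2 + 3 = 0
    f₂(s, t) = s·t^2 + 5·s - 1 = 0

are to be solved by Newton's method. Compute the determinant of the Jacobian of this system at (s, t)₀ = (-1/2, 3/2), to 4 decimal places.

J = [[2·s + t^2, 2·s·t - 4·t], [t^2 + 5, 2·s·t]].
At the point, J = [[1.2500, -7.5000], [7.2500, -1.5000]].
det J = 52.5000.

52.5000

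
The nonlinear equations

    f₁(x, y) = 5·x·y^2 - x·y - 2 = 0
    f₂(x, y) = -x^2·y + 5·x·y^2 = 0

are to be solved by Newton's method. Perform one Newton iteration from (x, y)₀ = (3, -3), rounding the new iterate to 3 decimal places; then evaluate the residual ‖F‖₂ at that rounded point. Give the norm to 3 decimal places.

At (3, -3): F = (142.000, 162.000).
Jacobian J = [[5·y^2 - y, 10·x·y - x], [-2·x·y + 5·y^2, -x^2 + 10·x·y]].
At the point, J = [[48.000, -93.000], [63.000, -99.000]] (det J = 1107.000).
Solving J·Δ = −F gives Δ = (-0.911, 1.057).
Then the next iterate is (x, y)₁ = (2.089, -1.943).
Re-evaluating at (2.089, -1.943): F = (41.49140, 47.91157), so ‖F‖₂ = 63.380.

63.380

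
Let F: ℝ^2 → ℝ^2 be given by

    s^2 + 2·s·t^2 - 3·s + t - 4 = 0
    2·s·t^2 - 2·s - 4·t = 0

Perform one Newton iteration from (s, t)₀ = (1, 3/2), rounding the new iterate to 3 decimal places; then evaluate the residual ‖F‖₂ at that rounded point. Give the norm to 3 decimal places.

At (1, 3/2): F = (0.000, -3.500).
Jacobian J = [[2·s + 2·t^2 - 3, 4·s·t + 1], [2·t^2 - 2, 4·s·t - 4]].
At the point, J = [[3.500, 7.000], [2.500, 2.000]] (det J = -10.500).
Solving J·Δ = −F gives Δ = (2.333, -1.167).
Then the next iterate is (s, t)₁ = (3.333, 0.333).
Re-evaluating at (3.333, 0.333): F = (-1.81792, -7.25881), so ‖F‖₂ = 7.483.

7.483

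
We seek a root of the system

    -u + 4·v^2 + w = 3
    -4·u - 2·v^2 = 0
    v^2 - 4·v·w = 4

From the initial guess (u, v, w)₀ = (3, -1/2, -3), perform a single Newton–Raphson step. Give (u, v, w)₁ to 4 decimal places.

At (3, -1/2, -3): F = (-8.0000, -12.5000, -9.7500).
Jacobian J = [[-1, 8·v, 1], [-4, -4·v, 0], [0, 2·v - 4·w, -4·v]].
At the point, J = [[-1.0000, -4.0000, 1.0000], [-4.0000, 2.0000, 0.0000], [0.0000, 11.0000, 2.0000]] (det J = -80.0000).
Solving J·Δ = −F gives Δ = (-3.1250, 0.0000, 4.8750).
Then the next iterate is (u, v, w)₁ = (-0.1250, -0.5000, 1.8750).

(-0.1250, -0.5000, 1.8750)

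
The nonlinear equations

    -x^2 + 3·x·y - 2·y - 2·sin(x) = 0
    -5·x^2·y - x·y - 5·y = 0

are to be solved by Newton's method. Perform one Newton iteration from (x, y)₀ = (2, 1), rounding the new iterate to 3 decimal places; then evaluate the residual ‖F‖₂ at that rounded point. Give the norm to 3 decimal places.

7.909

At (2, 1): F = (-1.81859, -27.000).
Jacobian J = [[-2·x + 3·y - 2·cos(x), 3·x - 2], [-10·x·y - y, -5·x^2 - x - 5]].
At the point, J = [[-0.16771, 4.000], [-21.000, -27.000]] (det J = 88.52807).
Solving J·Δ = −F gives Δ = (-1.775, 0.380).
Then the next iterate is (x, y)₁ = (0.225, 1.380).
Re-evaluating at (0.225, 1.380): F = (-2.32534, -7.55981), so ‖F‖₂ = 7.909.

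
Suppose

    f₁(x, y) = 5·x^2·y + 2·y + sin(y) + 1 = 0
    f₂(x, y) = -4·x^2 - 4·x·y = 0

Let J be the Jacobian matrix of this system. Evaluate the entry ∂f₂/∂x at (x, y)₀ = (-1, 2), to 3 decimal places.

0.000

∂f₂/∂x = -8·x - 4·y.
At (-1, 2) this is 0.000.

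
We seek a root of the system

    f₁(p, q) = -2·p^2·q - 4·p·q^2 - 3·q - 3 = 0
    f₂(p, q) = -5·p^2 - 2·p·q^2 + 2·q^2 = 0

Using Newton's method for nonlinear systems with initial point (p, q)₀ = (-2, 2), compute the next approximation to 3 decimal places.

(-1.667, 1.667)

At (-2, 2): F = (7.000, 4.000).
Jacobian J = [[-4·p·q - 4·q^2, -2·p^2 - 8·p·q - 3], [-10·p - 2·q^2, -4·p·q + 4·q]].
At the point, J = [[0.000, 21.000], [12.000, 24.000]] (det J = -252.000).
Solving J·Δ = −F gives Δ = (0.333, -0.333).
Then the next iterate is (p, q)₁ = (-1.667, 1.667).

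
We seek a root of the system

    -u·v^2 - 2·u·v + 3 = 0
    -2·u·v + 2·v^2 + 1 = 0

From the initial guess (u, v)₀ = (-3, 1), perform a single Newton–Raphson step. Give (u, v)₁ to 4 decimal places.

(-1.0000, 0.5000)

At (-3, 1): F = (12.0000, 9.0000).
Jacobian J = [[-v^2 - 2·v, -2·u·v - 2·u], [-2·v, -2·u + 4·v]].
At the point, J = [[-3.0000, 12.0000], [-2.0000, 10.0000]] (det J = -6.0000).
Solving J·Δ = −F gives Δ = (2.0000, -0.5000).
Then the next iterate is (u, v)₁ = (-1.0000, 0.5000).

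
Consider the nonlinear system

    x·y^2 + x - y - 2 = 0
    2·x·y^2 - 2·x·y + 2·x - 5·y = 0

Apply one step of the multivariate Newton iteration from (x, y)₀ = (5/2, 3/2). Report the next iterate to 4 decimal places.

(4.8077, -0.3654)

At (5/2, 3/2): F = (4.6250, 1.2500).
Jacobian J = [[y^2 + 1, 2·x·y - 1], [2·y^2 - 2·y + 2, 4·x·y - 2·x - 5]].
At the point, J = [[3.2500, 6.5000], [3.5000, 5.0000]] (det J = -6.5000).
Solving J·Δ = −F gives Δ = (2.3077, -1.8654).
Then the next iterate is (x, y)₁ = (4.8077, -0.3654).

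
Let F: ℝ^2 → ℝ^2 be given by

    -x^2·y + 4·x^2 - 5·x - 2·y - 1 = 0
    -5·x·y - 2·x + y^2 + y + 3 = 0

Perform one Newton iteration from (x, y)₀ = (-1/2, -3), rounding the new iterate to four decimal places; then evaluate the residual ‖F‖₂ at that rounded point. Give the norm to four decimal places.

2.9169

At (-1/2, -3): F = (9.2500, 2.5000).
Jacobian J = [[-2·x·y + 8·x - 5, -x^2 - 2], [-5·y - 2, -5·x + 2·y + 1]].
At the point, J = [[-12.0000, -2.2500], [13.0000, -2.5000]] (det J = 59.2500).
Solving J·Δ = −F gives Δ = (0.2954, 2.5359).
Then the next iterate is (x, y)₁ = (-0.2046, -0.4641).
Re-evaluating at (-0.2046, -0.4641): F = (1.138072, 2.685715), so ‖F‖₂ = 2.9169.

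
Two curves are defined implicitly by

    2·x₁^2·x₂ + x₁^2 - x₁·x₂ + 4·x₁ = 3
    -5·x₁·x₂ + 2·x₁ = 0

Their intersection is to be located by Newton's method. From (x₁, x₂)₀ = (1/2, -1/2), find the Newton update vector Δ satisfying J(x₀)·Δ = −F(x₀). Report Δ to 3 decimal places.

(0.167, 1.200)

At (1/2, -1/2): F = (-0.750, 2.250).
Jacobian J = [[4·x₁·x₂ + 2·x₁ - x₂ + 4, 2·x₁^2 - x₁], [-5·x₂ + 2, -5·x₁]].
At the point, J = [[4.500, 0.000], [4.500, -2.500]] (det J = -11.250).
Solving J·Δ = −F gives Δ = (0.167, 1.200).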